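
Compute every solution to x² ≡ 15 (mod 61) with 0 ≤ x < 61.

25, 36

61 ≡ 1 (mod 4), so we find a root by search.
Trying successive values, 25² = 625 ≡ 15 (mod 61). The other root is 61 − 25 = 36.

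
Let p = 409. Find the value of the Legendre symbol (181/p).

-1

Euler's criterion: (181/409) ≡ 181^204 (mod 409).
181^2 ≡ 41 (mod 409)
181^4 ≡ 45 (mod 409)
181^8 ≡ 389 (mod 409)
181^16 ≡ 400 (mod 409)
181^32 ≡ 81 (mod 409)
181^64 ≡ 17 (mod 409)
181^128 ≡ 289 (mod 409)
181^204 = 181^(128+64+8+4) ≡ 408 (mod 409).
Result is 408 ≡ −1, so (181/409) = −1.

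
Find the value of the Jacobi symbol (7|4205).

-1

Reciprocity: 7 ≡ 3 and 4205 ≡ 1 (mod 4), so (7/4205) = +(4205/7).
Reduce top mod 7: now compute (5/7).
Reciprocity: 5 ≡ 1 and 7 ≡ 3 (mod 4), so (5/7) = +(7/5).
Reduce top mod 5: now compute (2/5).
Pull out 2: since 5 ≡ 5 (mod 8), (2/5) = -1.
Reached (1/5) = 1. Collecting the sign flips along the way, the symbol is -1.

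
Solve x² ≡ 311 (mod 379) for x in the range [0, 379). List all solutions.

93, 286

Since 379 ≡ 3 (mod 4), a square root of 311 is 311^((379+1)/4) = 311^95 mod 379.
Repeated squaring: 311^2≡76, 311^4≡91, 311^8≡322, 311^16≡217, 311^32≡93, 311^64≡311 (mod 379).
311^95 = 311^(64+16+8+4+2+1) ≡ 93 (mod 379).
Check: 93² = 8649 ≡ 311 (mod 379). The two roots are 93 and 286.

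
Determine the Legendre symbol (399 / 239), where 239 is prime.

Euler's criterion: (399/239) ≡ 160^119 (mod 239).
160^2 ≡ 27 (mod 239)
160^4 ≡ 12 (mod 239)
160^8 ≡ 144 (mod 239)
160^16 ≡ 182 (mod 239)
160^32 ≡ 142 (mod 239)
160^64 ≡ 88 (mod 239)
160^119 = 160^(64+32+16+4+2+1) ≡ 1 (mod 239).
Result is 1, so (399/239) = 1.

1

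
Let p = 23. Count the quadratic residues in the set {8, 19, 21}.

(8/23) = +1 → QR.
(19/23) = -1 → non-residue.
(21/23) = -1 → non-residue.
Total quadratic residues among the 3: 1.

1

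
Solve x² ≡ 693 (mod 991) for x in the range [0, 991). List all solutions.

364, 627

Since 991 ≡ 3 (mod 4), a square root of 693 is 693^((991+1)/4) = 693^248 mod 991.
Repeated squaring: 693^2≡605, 693^4≡346, 693^8≡796, 693^16≡367, 693^32≡904, 693^64≡632, 693^128≡51 (mod 991).
693^248 = 693^(128+64+32+16+8) ≡ 627 (mod 991).
Check: 627² = 393129 ≡ 693 (mod 991). The two roots are 364 and 627.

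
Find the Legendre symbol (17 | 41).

-1

Euler's criterion: (17/41) ≡ 17^20 (mod 41).
17^2 ≡ 2 (mod 41)
17^4 ≡ 4 (mod 41)
17^8 ≡ 16 (mod 41)
17^16 ≡ 10 (mod 41)
17^20 = 17^(16+4) ≡ 40 (mod 41).
Result is 40 ≡ −1, so (17/41) = −1.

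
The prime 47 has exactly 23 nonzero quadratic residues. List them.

Square k = 1,…,23 (k and 47−k give the same square):
1²=1, 2²=4, 3²=9, 4²=16, 5²=25, 6²=36, 7²≡2, 8²≡17, 9²≡34, 10²≡6, 11²≡27, 12²≡3, 13²≡28, 14²≡8, 15²≡37, 16²≡21, 17²≡7, 18²≡42, 19²≡32, 20²≡24, 21²≡18, 22²≡14, 23²≡12 (mod 47).
So the quadratic residues mod 47 are {1, 2, 3, 4, 6, 7, 8, 9, 12, 14, 16, 17, 18, 21, 24, 25, 27, 28, 32, 34, 36, 37, 42}.

1, 2, 3, 4, 6, 7, 8, 9, 12, 14, 16, 17, 18, 21, 24, 25, 27, 28, 32, 34, 36, 37, 42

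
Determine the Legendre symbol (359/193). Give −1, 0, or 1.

1

Euler's criterion: (359/193) ≡ 166^96 (mod 193).
166^2 ≡ 150 (mod 193)
166^4 ≡ 112 (mod 193)
166^8 ≡ 192 (mod 193)
166^16 ≡ 1 (mod 193)
166^32 ≡ 1 (mod 193)
166^64 ≡ 1 (mod 193)
166^96 = 166^(64+32) ≡ 1 (mod 193).
Result is 1, so (359/193) = 1.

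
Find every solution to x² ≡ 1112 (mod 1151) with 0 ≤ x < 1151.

Since 1151 ≡ 3 (mod 4), a square root of 1112 is 1112^((1151+1)/4) = 1112^288 mod 1151.
Repeated squaring: 1112^2≡370, 1112^4≡1082, 1112^8≡157, 1112^16≡478, 1112^32≡586, 1112^64≡398, 1112^128≡717, 1112^256≡743 (mod 1151).
1112^288 = 1112^(256+32) ≡ 320 (mod 1151).
Check: 320² = 102400 ≡ 1112 (mod 1151). The two roots are 320 and 831.

320, 831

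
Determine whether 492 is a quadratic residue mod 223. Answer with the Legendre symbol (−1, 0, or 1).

Euler's criterion: (492/223) ≡ 46^111 (mod 223).
46^2 ≡ 109 (mod 223)
46^4 ≡ 62 (mod 223)
46^8 ≡ 53 (mod 223)
46^16 ≡ 133 (mod 223)
46^32 ≡ 72 (mod 223)
46^64 ≡ 55 (mod 223)
46^111 = 46^(64+32+8+4+2+1) ≡ 222 (mod 223).
Result is 222 ≡ −1, so (492/223) = −1.

-1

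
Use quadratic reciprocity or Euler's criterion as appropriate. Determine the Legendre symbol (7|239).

-1

Reciprocity: 7 ≡ 3 and 239 ≡ 3 (mod 4), so (7/239) = −(239/7).
Reduce top mod 7: now compute (1/7).
Reached (1/7) = 1. Collecting the sign flips along the way, the symbol is -1.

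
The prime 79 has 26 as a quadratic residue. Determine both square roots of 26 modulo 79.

37, 42

Since 79 ≡ 3 (mod 4), a square root of 26 is 26^((79+1)/4) = 26^20 mod 79.
Repeated squaring: 26^2≡44, 26^4≡40, 26^8≡20, 26^16≡5 (mod 79).
26^20 = 26^(16+4) ≡ 42 (mod 79).
Check: 42² = 1764 ≡ 26 (mod 79). The two roots are 37 and 42.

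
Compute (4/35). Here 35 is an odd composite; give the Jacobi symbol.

1

Pull out 2^2: since 35 ≡ 3 (mod 8), (2/35) = -1, so (2/35)^2 = +1.
Reached (1/35) = 1. Collecting the sign flips along the way, the symbol is +1.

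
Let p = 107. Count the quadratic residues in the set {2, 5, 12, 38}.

1

(2/107) = -1 → non-residue.
(5/107) = -1 → non-residue.
(12/107) = +1 → QR.
(38/107) = -1 → non-residue.
Total quadratic residues among the 4: 1.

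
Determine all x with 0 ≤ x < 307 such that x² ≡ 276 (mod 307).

131, 176

Since 307 ≡ 3 (mod 4), a square root of 276 is 276^((307+1)/4) = 276^77 mod 307.
Repeated squaring: 276^2≡40, 276^4≡65, 276^8≡234, 276^16≡110, 276^32≡127, 276^64≡165 (mod 307).
276^77 = 276^(64+8+4+1) ≡ 176 (mod 307).
Check: 176² = 30976 ≡ 276 (mod 307). The two roots are 131 and 176.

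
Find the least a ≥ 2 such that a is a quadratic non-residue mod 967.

(2/967) = +1, so 2 is a residue.
(3/967) = −1, so 3 is the smallest positive non-residue mod 967.

3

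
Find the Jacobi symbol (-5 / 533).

-1

First reduce: -5 ≡ 528 (mod 533).
Pull out 2^4: since 533 ≡ 5 (mod 8), (2/533) = -1, so (2/533)^4 = +1.
Reciprocity: 33 ≡ 1 and 533 ≡ 1 (mod 4), so (33/533) = +(533/33).
Reduce top mod 33: now compute (5/33).
Reciprocity: 5 ≡ 1 and 33 ≡ 1 (mod 4), so (5/33) = +(33/5).
Reduce top mod 5: now compute (3/5).
Reciprocity: 3 ≡ 3 and 5 ≡ 1 (mod 4), so (3/5) = +(5/3).
Reduce top mod 3: now compute (2/3).
Pull out 2: since 3 ≡ 3 (mod 8), (2/3) = -1.
Reached (1/3) = 1. Collecting the sign flips along the way, the symbol is -1.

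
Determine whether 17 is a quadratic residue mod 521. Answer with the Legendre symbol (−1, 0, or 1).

Euler's criterion: (17/521) ≡ 17^260 (mod 521).
17^2 ≡ 289 (mod 521)
17^4 ≡ 161 (mod 521)
17^8 ≡ 392 (mod 521)
17^16 ≡ 490 (mod 521)
17^32 ≡ 440 (mod 521)
17^64 ≡ 309 (mod 521)
17^128 ≡ 138 (mod 521)
17^256 ≡ 288 (mod 521)
17^260 = 17^(256+4) ≡ 520 (mod 521).
Result is 520 ≡ −1, so (17/521) = −1.

-1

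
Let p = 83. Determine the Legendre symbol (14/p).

Euler's criterion: (14/83) ≡ 14^41 (mod 83).
14^2 ≡ 30 (mod 83)
14^4 ≡ 70 (mod 83)
14^8 ≡ 3 (mod 83)
14^16 ≡ 9 (mod 83)
14^32 ≡ 81 (mod 83)
14^41 = 14^(32+8+1) ≡ 82 (mod 83).
Result is 82 ≡ −1, so (14/83) = −1.

-1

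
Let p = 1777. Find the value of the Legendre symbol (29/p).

-1

Reciprocity: 29 ≡ 1 and 1777 ≡ 1 (mod 4), so (29/1777) = +(1777/29).
Reduce top mod 29: now compute (8/29).
Pull out 2^3: since 29 ≡ 5 (mod 8), (2/29) = -1, so (2/29)^3 = -1.
Reached (1/29) = 1. Collecting the sign flips along the way, the symbol is -1.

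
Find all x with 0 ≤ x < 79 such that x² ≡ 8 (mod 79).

Since 79 ≡ 3 (mod 4), a square root of 8 is 8^((79+1)/4) = 8^20 mod 79.
Repeated squaring: 8^2≡64, 8^4≡67, 8^8≡65, 8^16≡38 (mod 79).
8^20 = 8^(16+4) ≡ 18 (mod 79).
Check: 18² = 324 ≡ 8 (mod 79). The two roots are 18 and 61.

18, 61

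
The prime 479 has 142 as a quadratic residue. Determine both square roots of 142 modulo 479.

Since 479 ≡ 3 (mod 4), a square root of 142 is 142^((479+1)/4) = 142^120 mod 479.
Repeated squaring: 142^2≡46, 142^4≡200, 142^8≡243, 142^16≡132, 142^32≡180, 142^64≡307 (mod 479).
142^120 = 142^(64+32+16+8) ≡ 378 (mod 479).
Check: 378² = 142884 ≡ 142 (mod 479). The two roots are 101 and 378.

101, 378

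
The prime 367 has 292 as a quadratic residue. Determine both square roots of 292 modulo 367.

Since 367 ≡ 3 (mod 4), a square root of 292 is 292^((367+1)/4) = 292^92 mod 367.
Repeated squaring: 292^2≡120, 292^4≡87, 292^8≡229, 292^16≡327, 292^32≡132, 292^64≡175 (mod 367).
292^92 = 292^(64+16+8+4) ≡ 101 (mod 367).
Check: 101² = 10201 ≡ 292 (mod 367). The two roots are 101 and 266.

101, 266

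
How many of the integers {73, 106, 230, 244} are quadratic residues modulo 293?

(73/293) = +1 → QR.
(106/293) = -1 → non-residue.
(230/293) = -1 → non-residue.
(244/293) = +1 → QR.
Total quadratic residues among the 4: 2.

2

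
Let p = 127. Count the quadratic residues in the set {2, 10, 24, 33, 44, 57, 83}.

(2/127) = +1 → QR.
(10/127) = -1 → non-residue.
(24/127) = -1 → non-residue.
(33/127) = -1 → non-residue.
(44/127) = +1 → QR.
(57/127) = -1 → non-residue.
(83/127) = -1 → non-residue.
Total quadratic residues among the 7: 2.

2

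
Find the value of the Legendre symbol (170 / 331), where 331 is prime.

Euler's criterion: (170/331) ≡ 170^165 (mod 331).
170^2 ≡ 103 (mod 331)
170^4 ≡ 17 (mod 331)
170^8 ≡ 289 (mod 331)
170^16 ≡ 109 (mod 331)
170^32 ≡ 296 (mod 331)
170^64 ≡ 232 (mod 331)
170^128 ≡ 202 (mod 331)
170^165 = 170^(128+32+4+1) ≡ 330 (mod 331).
Result is 330 ≡ −1, so (170/331) = −1.

-1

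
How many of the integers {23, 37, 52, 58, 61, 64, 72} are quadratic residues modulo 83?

(23/83) = +1 → QR.
(37/83) = +1 → QR.
(52/83) = -1 → non-residue.
(58/83) = -1 → non-residue.
(61/83) = +1 → QR.
(64/83) = +1 → QR.
(72/83) = -1 → non-residue.
Total quadratic residues among the 7: 4.

4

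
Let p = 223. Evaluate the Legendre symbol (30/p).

Pull out 2: since 223 ≡ 7 (mod 8), (2/223) = +1.
Reciprocity: 15 ≡ 3 and 223 ≡ 3 (mod 4), so (15/223) = −(223/15).
Reduce top mod 15: now compute (13/15).
Reciprocity: 13 ≡ 1 and 15 ≡ 3 (mod 4), so (13/15) = +(15/13).
Reduce top mod 13: now compute (2/13).
Pull out 2: since 13 ≡ 5 (mod 8), (2/13) = -1.
Reached (1/13) = 1. Collecting the sign flips along the way, the symbol is +1.

1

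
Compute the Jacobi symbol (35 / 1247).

Reciprocity: 35 ≡ 3 and 1247 ≡ 3 (mod 4), so (35/1247) = −(1247/35).
Reduce top mod 35: now compute (22/35).
Pull out 2: since 35 ≡ 3 (mod 8), (2/35) = -1.
Reciprocity: 11 ≡ 3 and 35 ≡ 3 (mod 4), so (11/35) = −(35/11).
Reduce top mod 11: now compute (2/11).
Pull out 2: since 11 ≡ 3 (mod 8), (2/11) = -1.
Reached (1/11) = 1. Collecting the sign flips along the way, the symbol is +1.

1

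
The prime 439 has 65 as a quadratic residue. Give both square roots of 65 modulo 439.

157, 282

Since 439 ≡ 3 (mod 4), a square root of 65 is 65^((439+1)/4) = 65^110 mod 439.
Repeated squaring: 65^2≡274, 65^4≡7, 65^8≡49, 65^16≡206, 65^32≡292, 65^64≡98 (mod 439).
65^110 = 65^(64+32+8+4+2) ≡ 282 (mod 439).
Check: 282² = 79524 ≡ 65 (mod 439). The two roots are 157 and 282.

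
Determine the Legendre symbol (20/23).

Pull out 2^2: since 23 ≡ 7 (mod 8), (2/23) = +1, so (2/23)^2 = +1.
Reciprocity: 5 ≡ 1 and 23 ≡ 3 (mod 4), so (5/23) = +(23/5).
Reduce top mod 5: now compute (3/5).
Reciprocity: 3 ≡ 3 and 5 ≡ 1 (mod 4), so (3/5) = +(5/3).
Reduce top mod 3: now compute (2/3).
Pull out 2: since 3 ≡ 3 (mod 8), (2/3) = -1.
Reached (1/3) = 1. Collecting the sign flips along the way, the symbol is -1.

-1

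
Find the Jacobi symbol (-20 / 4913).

-1

First reduce: -20 ≡ 4893 (mod 4913).
Reciprocity: 4893 ≡ 1 and 4913 ≡ 1 (mod 4), so (4893/4913) = +(4913/4893).
Reduce top mod 4893: now compute (20/4893).
Pull out 2^2: since 4893 ≡ 5 (mod 8), (2/4893) = -1, so (2/4893)^2 = +1.
Reciprocity: 5 ≡ 1 and 4893 ≡ 1 (mod 4), so (5/4893) = +(4893/5).
Reduce top mod 5: now compute (3/5).
Reciprocity: 3 ≡ 3 and 5 ≡ 1 (mod 4), so (3/5) = +(5/3).
Reduce top mod 3: now compute (2/3).
Pull out 2: since 3 ≡ 3 (mod 8), (2/3) = -1.
Reached (1/3) = 1. Collecting the sign flips along the way, the symbol is -1.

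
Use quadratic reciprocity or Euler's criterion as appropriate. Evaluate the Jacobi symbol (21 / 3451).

0

Reciprocity: 21 ≡ 1 and 3451 ≡ 3 (mod 4), so (21/3451) = +(3451/21).
Reduce top mod 21: now compute (7/21).
Reciprocity: 7 ≡ 3 and 21 ≡ 1 (mod 4), so (7/21) = +(21/7).
Reduce top mod 7: now compute (0/7).
Top reduces to 0: gcd > 1, so the symbol is 0.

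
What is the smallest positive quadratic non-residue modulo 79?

(2/79) = +1, so 2 is a residue.
(3/79) = −1, so 3 is the smallest positive non-residue mod 79.

3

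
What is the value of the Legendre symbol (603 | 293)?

1

First reduce: 603 ≡ 17 (mod 293).
Reciprocity: 17 ≡ 1 and 293 ≡ 1 (mod 4), so (17/293) = +(293/17).
Reduce top mod 17: now compute (4/17).
Pull out 2^2: since 17 ≡ 1 (mod 8), (2/17) = +1, so (2/17)^2 = +1.
Reached (1/17) = 1. Collecting the sign flips along the way, the symbol is +1.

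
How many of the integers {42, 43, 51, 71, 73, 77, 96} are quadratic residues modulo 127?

3

(42/127) = +1 → QR.
(43/127) = -1 → non-residue.
(51/127) = -1 → non-residue.
(71/127) = +1 → QR.
(73/127) = +1 → QR.
(77/127) = -1 → non-residue.
(96/127) = -1 → non-residue.
Total quadratic residues among the 7: 3.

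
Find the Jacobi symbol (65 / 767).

Reciprocity: 65 ≡ 1 and 767 ≡ 3 (mod 4), so (65/767) = +(767/65).
Reduce top mod 65: now compute (52/65).
Pull out 2^2: since 65 ≡ 1 (mod 8), (2/65) = +1, so (2/65)^2 = +1.
Reciprocity: 13 ≡ 1 and 65 ≡ 1 (mod 4), so (13/65) = +(65/13).
Reduce top mod 13: now compute (0/13).
Top reduces to 0: gcd > 1, so the symbol is 0.

0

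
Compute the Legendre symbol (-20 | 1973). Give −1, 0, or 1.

-1

First reduce: -20 ≡ 1953 (mod 1973).
Reciprocity: 1953 ≡ 1 and 1973 ≡ 1 (mod 4), so (1953/1973) = +(1973/1953).
Reduce top mod 1953: now compute (20/1953).
Pull out 2^2: since 1953 ≡ 1 (mod 8), (2/1953) = +1, so (2/1953)^2 = +1.
Reciprocity: 5 ≡ 1 and 1953 ≡ 1 (mod 4), so (5/1953) = +(1953/5).
Reduce top mod 5: now compute (3/5).
Reciprocity: 3 ≡ 3 and 5 ≡ 1 (mod 4), so (3/5) = +(5/3).
Reduce top mod 3: now compute (2/3).
Pull out 2: since 3 ≡ 3 (mod 8), (2/3) = -1.
Reached (1/3) = 1. Collecting the sign flips along the way, the symbol is -1.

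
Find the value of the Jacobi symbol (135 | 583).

Reciprocity: 135 ≡ 3 and 583 ≡ 3 (mod 4), so (135/583) = −(583/135).
Reduce top mod 135: now compute (43/135).
Reciprocity: 43 ≡ 3 and 135 ≡ 3 (mod 4), so (43/135) = −(135/43).
Reduce top mod 43: now compute (6/43).
Pull out 2: since 43 ≡ 3 (mod 8), (2/43) = -1.
Reciprocity: 3 ≡ 3 and 43 ≡ 3 (mod 4), so (3/43) = −(43/3).
Reduce top mod 3: now compute (1/3).
Reached (1/3) = 1. Collecting the sign flips along the way, the symbol is +1.

1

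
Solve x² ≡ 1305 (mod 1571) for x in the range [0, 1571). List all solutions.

477, 1094

Since 1571 ≡ 3 (mod 4), a square root of 1305 is 1305^((1571+1)/4) = 1305^393 mod 1571.
Repeated squaring: 1305^2≡61, 1305^4≡579, 1305^8≡618, 1305^16≡171, 1305^32≡963, 1305^64≡479, 1305^128≡75, 1305^256≡912 (mod 1571).
1305^393 = 1305^(256+128+8+1) ≡ 1094 (mod 1571).
Check: 1094² = 1196836 ≡ 1305 (mod 1571). The two roots are 477 and 1094.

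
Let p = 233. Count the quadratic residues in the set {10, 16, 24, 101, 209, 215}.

3

(10/233) = -1 → non-residue.
(16/233) = +1 → QR.
(24/233) = -1 → non-residue.
(101/233) = +1 → QR.
(209/233) = -1 → non-residue.
(215/233) = +1 → QR.
Total quadratic residues among the 6: 3.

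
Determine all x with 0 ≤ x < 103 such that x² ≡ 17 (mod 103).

Since 103 ≡ 3 (mod 4), a square root of 17 is 17^((103+1)/4) = 17^26 mod 103.
Repeated squaring: 17^2≡83, 17^4≡91, 17^8≡41, 17^16≡33 (mod 103).
17^26 = 17^(16+8+2) ≡ 29 (mod 103).
Check: 29² = 841 ≡ 17 (mod 103). The two roots are 29 and 74.

29, 74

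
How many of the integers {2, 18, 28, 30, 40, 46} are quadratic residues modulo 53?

3

(2/53) = -1 → non-residue.
(18/53) = -1 → non-residue.
(28/53) = +1 → QR.
(30/53) = -1 → non-residue.
(40/53) = +1 → QR.
(46/53) = +1 → QR.
Total quadratic residues among the 6: 3.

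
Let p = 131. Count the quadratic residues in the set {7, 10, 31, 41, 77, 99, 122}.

4

(7/131) = +1 → QR.
(10/131) = -1 → non-residue.
(31/131) = -1 → non-residue.
(41/131) = +1 → QR.
(77/131) = +1 → QR.
(99/131) = +1 → QR.
(122/131) = -1 → non-residue.
Total quadratic residues among the 7: 4.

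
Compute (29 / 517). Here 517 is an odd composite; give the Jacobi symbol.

1

Reciprocity: 29 ≡ 1 and 517 ≡ 1 (mod 4), so (29/517) = +(517/29).
Reduce top mod 29: now compute (24/29).
Pull out 2^3: since 29 ≡ 5 (mod 8), (2/29) = -1, so (2/29)^3 = -1.
Reciprocity: 3 ≡ 3 and 29 ≡ 1 (mod 4), so (3/29) = +(29/3).
Reduce top mod 3: now compute (2/3).
Pull out 2: since 3 ≡ 3 (mod 8), (2/3) = -1.
Reached (1/3) = 1. Collecting the sign flips along the way, the symbol is +1.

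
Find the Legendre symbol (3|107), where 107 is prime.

1

Reciprocity: 3 ≡ 3 and 107 ≡ 3 (mod 4), so (3/107) = −(107/3).
Reduce top mod 3: now compute (2/3).
Pull out 2: since 3 ≡ 3 (mod 8), (2/3) = -1.
Reached (1/3) = 1. Collecting the sign flips along the way, the symbol is +1.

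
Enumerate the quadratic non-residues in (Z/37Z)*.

Square k = 1,…,18 (k and 37−k give the same square):
1²=1, 2²=4, 3²=9, 4²=16, 5²=25, 6²=36, 7²≡12, 8²≡27, 9²≡7, 10²≡26, 11²≡10, 12²≡33, 13²≡21, 14²≡11, 15²≡3, 16²≡34, 17²≡30, 18²≡28 (mod 37).
The residues are {1, 3, 4, 7, 9, 10, 11, 12, 16, 21, 25, 26, 27, 28, 30, 33, 34, 36}; the non-residues are the remaining 18 nonzero classes.

2,5,6,8,13,14,15,17,18,19,20,22,23,24,29,31,32,35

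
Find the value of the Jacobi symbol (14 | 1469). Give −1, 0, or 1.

1

Pull out 2: since 1469 ≡ 5 (mod 8), (2/1469) = -1.
Reciprocity: 7 ≡ 3 and 1469 ≡ 1 (mod 4), so (7/1469) = +(1469/7).
Reduce top mod 7: now compute (6/7).
Pull out 2: since 7 ≡ 7 (mod 8), (2/7) = +1.
Reciprocity: 3 ≡ 3 and 7 ≡ 3 (mod 4), so (3/7) = −(7/3).
Reduce top mod 3: now compute (1/3).
Reached (1/3) = 1. Collecting the sign flips along the way, the symbol is +1.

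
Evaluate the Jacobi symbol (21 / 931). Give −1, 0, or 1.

Reciprocity: 21 ≡ 1 and 931 ≡ 3 (mod 4), so (21/931) = +(931/21).
Reduce top mod 21: now compute (7/21).
Reciprocity: 7 ≡ 3 and 21 ≡ 1 (mod 4), so (7/21) = +(21/7).
Reduce top mod 7: now compute (0/7).
Top reduces to 0: gcd > 1, so the symbol is 0.

0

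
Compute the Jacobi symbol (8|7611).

Pull out 2^3: since 7611 ≡ 3 (mod 8), (2/7611) = -1, so (2/7611)^3 = -1.
Reached (1/7611) = 1. Collecting the sign flips along the way, the symbol is -1.

-1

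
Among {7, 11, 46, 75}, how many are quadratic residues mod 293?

1

(7/293) = -1 → non-residue.
(11/293) = -1 → non-residue.
(46/293) = +1 → QR.
(75/293) = -1 → non-residue.
Total quadratic residues among the 4: 1.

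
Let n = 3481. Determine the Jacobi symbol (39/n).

1

Reciprocity: 39 ≡ 3 and 3481 ≡ 1 (mod 4), so (39/3481) = +(3481/39).
Reduce top mod 39: now compute (10/39).
Pull out 2: since 39 ≡ 7 (mod 8), (2/39) = +1.
Reciprocity: 5 ≡ 1 and 39 ≡ 3 (mod 4), so (5/39) = +(39/5).
Reduce top mod 5: now compute (4/5).
Pull out 2^2: since 5 ≡ 5 (mod 8), (2/5) = -1, so (2/5)^2 = +1.
Reached (1/5) = 1. Collecting the sign flips along the way, the symbol is +1.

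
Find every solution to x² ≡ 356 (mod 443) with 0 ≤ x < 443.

Since 443 ≡ 3 (mod 4), a square root of 356 is 356^((443+1)/4) = 356^111 mod 443.
Repeated squaring: 356^2≡38, 356^4≡115, 356^8≡378, 356^16≡238, 356^32≡383, 356^64≡56 (mod 443).
356^111 = 356^(64+32+8+4+2+1) ≡ 347 (mod 443).
Check: 347² = 120409 ≡ 356 (mod 443). The two roots are 96 and 347.

96, 347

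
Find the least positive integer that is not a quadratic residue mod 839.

(2/839) = +1, so 2 is a residue.
(3/839) = +1, so 3 is a residue.
(4/839) = +1, so 4 is a residue.
(5/839) = +1, so 5 is a residue.
(6/839) = +1, so 6 is a residue.
(7/839) = +1, so 7 is a residue.
(8/839) = +1, so 8 is a residue.
(9/839) = +1, so 9 is a residue.
(10/839) = +1, so 10 is a residue.
(11/839) = −1, so 11 is the smallest positive non-residue mod 839.

11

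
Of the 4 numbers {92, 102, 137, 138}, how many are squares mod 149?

1

(92/149) = -1 → non-residue.
(102/149) = +1 → QR.
(137/149) = -1 → non-residue.
(138/149) = -1 → non-residue.
Total quadratic residues among the 4: 1.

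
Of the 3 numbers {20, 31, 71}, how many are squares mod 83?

1

(20/83) = -1 → non-residue.
(31/83) = +1 → QR.
(71/83) = -1 → non-residue.
Total quadratic residues among the 3: 1.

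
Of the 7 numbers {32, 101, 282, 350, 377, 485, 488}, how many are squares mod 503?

(32/503) = +1 → QR.
(101/503) = -1 → non-residue.
(282/503) = +1 → QR.
(350/503) = +1 → QR.
(377/503) = -1 → non-residue.
(485/503) = -1 → non-residue.
(488/503) = +1 → QR.
Total quadratic residues among the 7: 4.

4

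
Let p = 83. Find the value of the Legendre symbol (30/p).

Pull out 2: since 83 ≡ 3 (mod 8), (2/83) = -1.
Reciprocity: 15 ≡ 3 and 83 ≡ 3 (mod 4), so (15/83) = −(83/15).
Reduce top mod 15: now compute (8/15).
Pull out 2^3: since 15 ≡ 7 (mod 8), (2/15) = +1, so (2/15)^3 = +1.
Reached (1/15) = 1. Collecting the sign flips along the way, the symbol is +1.

1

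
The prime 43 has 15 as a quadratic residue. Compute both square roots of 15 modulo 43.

12, 31

Since 43 ≡ 3 (mod 4), a square root of 15 is 15^((43+1)/4) = 15^11 mod 43.
Repeated squaring: 15^2≡10, 15^4≡14, 15^8≡24 (mod 43).
15^11 = 15^(8+2+1) ≡ 31 (mod 43).
Check: 31² = 961 ≡ 15 (mod 43). The two roots are 12 and 31.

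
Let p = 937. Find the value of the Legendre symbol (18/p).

Euler's criterion: (18/937) ≡ 18^468 (mod 937).
18^2 ≡ 324 (mod 937)
18^4 ≡ 32 (mod 937)
18^8 ≡ 87 (mod 937)
18^16 ≡ 73 (mod 937)
18^32 ≡ 644 (mod 937)
18^64 ≡ 582 (mod 937)
18^128 ≡ 467 (mod 937)
18^256 ≡ 705 (mod 937)
18^468 = 18^(256+128+64+16+4) ≡ 1 (mod 937).
Result is 1, so (18/937) = 1.

1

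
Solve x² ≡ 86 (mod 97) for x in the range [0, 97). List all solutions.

97 ≡ 1 (mod 4), so we find a root by search.
Trying successive values, 38² = 1444 ≡ 86 (mod 97). The other root is 97 − 38 = 59.

38, 59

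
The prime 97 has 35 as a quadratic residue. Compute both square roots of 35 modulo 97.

97 ≡ 1 (mod 4), so we find a root by search.
Trying successive values, 36² = 1296 ≡ 35 (mod 97). The other root is 97 − 36 = 61.

36, 61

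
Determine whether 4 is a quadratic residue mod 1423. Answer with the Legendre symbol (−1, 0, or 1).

1

Pull out 2^2: since 1423 ≡ 7 (mod 8), (2/1423) = +1, so (2/1423)^2 = +1.
Reached (1/1423) = 1. Collecting the sign flips along the way, the symbol is +1.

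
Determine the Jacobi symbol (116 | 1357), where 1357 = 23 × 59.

1

Pull out 2^2: since 1357 ≡ 5 (mod 8), (2/1357) = -1, so (2/1357)^2 = +1.
Reciprocity: 29 ≡ 1 and 1357 ≡ 1 (mod 4), so (29/1357) = +(1357/29).
Reduce top mod 29: now compute (23/29).
Reciprocity: 23 ≡ 3 and 29 ≡ 1 (mod 4), so (23/29) = +(29/23).
Reduce top mod 23: now compute (6/23).
Pull out 2: since 23 ≡ 7 (mod 8), (2/23) = +1.
Reciprocity: 3 ≡ 3 and 23 ≡ 3 (mod 4), so (3/23) = −(23/3).
Reduce top mod 3: now compute (2/3).
Pull out 2: since 3 ≡ 3 (mod 8), (2/3) = -1.
Reached (1/3) = 1. Collecting the sign flips along the way, the symbol is +1.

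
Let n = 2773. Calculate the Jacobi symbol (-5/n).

-1

First reduce: -5 ≡ 2768 (mod 2773).
Pull out 2^4: since 2773 ≡ 5 (mod 8), (2/2773) = -1, so (2/2773)^4 = +1.
Reciprocity: 173 ≡ 1 and 2773 ≡ 1 (mod 4), so (173/2773) = +(2773/173).
Reduce top mod 173: now compute (5/173).
Reciprocity: 5 ≡ 1 and 173 ≡ 1 (mod 4), so (5/173) = +(173/5).
Reduce top mod 5: now compute (3/5).
Reciprocity: 3 ≡ 3 and 5 ≡ 1 (mod 4), so (3/5) = +(5/3).
Reduce top mod 3: now compute (2/3).
Pull out 2: since 3 ≡ 3 (mod 8), (2/3) = -1.
Reached (1/3) = 1. Collecting the sign flips along the way, the symbol is -1.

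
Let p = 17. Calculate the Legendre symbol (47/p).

First reduce: 47 ≡ 13 (mod 17).
Reciprocity: 13 ≡ 1 and 17 ≡ 1 (mod 4), so (13/17) = +(17/13).
Reduce top mod 13: now compute (4/13).
Pull out 2^2: since 13 ≡ 5 (mod 8), (2/13) = -1, so (2/13)^2 = +1.
Reached (1/13) = 1. Collecting the sign flips along the way, the symbol is +1.

1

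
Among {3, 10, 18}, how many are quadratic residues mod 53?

(3/53) = -1 → non-residue.
(10/53) = +1 → QR.
(18/53) = -1 → non-residue.
Total quadratic residues among the 3: 1.

1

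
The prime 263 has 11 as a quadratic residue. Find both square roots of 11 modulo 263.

96, 167

Since 263 ≡ 3 (mod 4), a square root of 11 is 11^((263+1)/4) = 11^66 mod 263.
Repeated squaring: 11^2≡121, 11^4≡176, 11^8≡205, 11^16≡208, 11^32≡132, 11^64≡66 (mod 263).
11^66 = 11^(64+2) ≡ 96 (mod 263).
Check: 96² = 9216 ≡ 11 (mod 263). The two roots are 96 and 167.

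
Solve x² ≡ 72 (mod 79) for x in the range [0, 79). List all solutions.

Since 79 ≡ 3 (mod 4), a square root of 72 is 72^((79+1)/4) = 72^20 mod 79.
Repeated squaring: 72^2≡49, 72^4≡31, 72^8≡13, 72^16≡11 (mod 79).
72^20 = 72^(16+4) ≡ 25 (mod 79).
Check: 25² = 625 ≡ 72 (mod 79). The two roots are 25 and 54.

25, 54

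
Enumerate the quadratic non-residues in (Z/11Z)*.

2 6 7 8 10

Square k = 1,…,5 (k and 11−k give the same square):
1²=1, 2²=4, 3²=9, 4²≡5, 5²≡3 (mod 11).
The residues are {1, 3, 4, 5, 9}; the non-residues are the remaining 5 nonzero classes.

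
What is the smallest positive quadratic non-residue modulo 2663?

(2/2663) = +1, so 2 is a residue.
(3/2663) = +1, so 3 is a residue.
(4/2663) = +1, so 4 is a residue.
(5/2663) = −1, so 5 is the smallest positive non-residue mod 2663.

5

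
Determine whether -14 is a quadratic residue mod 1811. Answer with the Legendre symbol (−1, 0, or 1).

1

First reduce: -14 ≡ 1797 (mod 1811).
Reciprocity: 1797 ≡ 1 and 1811 ≡ 3 (mod 4), so (1797/1811) = +(1811/1797).
Reduce top mod 1797: now compute (14/1797).
Pull out 2: since 1797 ≡ 5 (mod 8), (2/1797) = -1.
Reciprocity: 7 ≡ 3 and 1797 ≡ 1 (mod 4), so (7/1797) = +(1797/7).
Reduce top mod 7: now compute (5/7).
Reciprocity: 5 ≡ 1 and 7 ≡ 3 (mod 4), so (5/7) = +(7/5).
Reduce top mod 5: now compute (2/5).
Pull out 2: since 5 ≡ 5 (mod 8), (2/5) = -1.
Reached (1/5) = 1. Collecting the sign flips along the way, the symbol is +1.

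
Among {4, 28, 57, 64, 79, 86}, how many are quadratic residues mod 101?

3

(4/101) = +1 → QR.
(28/101) = -1 → non-residue.
(57/101) = -1 → non-residue.
(64/101) = +1 → QR.
(79/101) = +1 → QR.
(86/101) = -1 → non-residue.
Total quadratic residues among the 6: 3.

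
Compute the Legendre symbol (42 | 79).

1

Euler's criterion: (42/79) ≡ 42^39 (mod 79).
42^2 ≡ 26 (mod 79)
42^4 ≡ 44 (mod 79)
42^8 ≡ 40 (mod 79)
42^16 ≡ 20 (mod 79)
42^32 ≡ 5 (mod 79)
42^39 = 42^(32+4+2+1) ≡ 1 (mod 79).
Result is 1, so (42/79) = 1.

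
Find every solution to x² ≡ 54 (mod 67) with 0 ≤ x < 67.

Since 67 ≡ 3 (mod 4), a square root of 54 is 54^((67+1)/4) = 54^17 mod 67.
Repeated squaring: 54^2≡35, 54^4≡19, 54^8≡26, 54^16≡6 (mod 67).
54^17 = 54^(16+1) ≡ 56 (mod 67).
Check: 56² = 3136 ≡ 54 (mod 67). The two roots are 11 and 56.

11, 56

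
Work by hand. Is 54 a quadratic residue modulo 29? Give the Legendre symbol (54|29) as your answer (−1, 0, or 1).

Euler's criterion: (54/29) ≡ 25^14 (mod 29).
25^2 ≡ 16 (mod 29)
25^4 ≡ 24 (mod 29)
25^8 ≡ 25 (mod 29)
25^14 = 25^(8+4+2) ≡ 1 (mod 29).
Result is 1, so (54/29) = 1.

1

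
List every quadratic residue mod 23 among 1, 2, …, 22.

Square k = 1,…,11 (k and 23−k give the same square):
1²=1, 2²=4, 3²=9, 4²=16, 5²≡2, 6²≡13, 7²≡3, 8²≡18, 9²≡12, 10²≡8, 11²≡6 (mod 23).
So the quadratic residues mod 23 are {1, 2, 3, 4, 6, 8, 9, 12, 13, 16, 18}.

1 2 3 4 6 8 9 12 13 16 18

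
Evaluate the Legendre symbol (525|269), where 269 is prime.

Euler's criterion: (525/269) ≡ 256^134 (mod 269).
256^2 ≡ 169 (mod 269)
256^4 ≡ 47 (mod 269)
256^8 ≡ 57 (mod 269)
256^16 ≡ 21 (mod 269)
256^32 ≡ 172 (mod 269)
256^64 ≡ 263 (mod 269)
256^128 ≡ 36 (mod 269)
256^134 = 256^(128+4+2) ≡ 1 (mod 269).
Result is 1, so (525/269) = 1.

1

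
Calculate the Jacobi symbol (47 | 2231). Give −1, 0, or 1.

Reciprocity: 47 ≡ 3 and 2231 ≡ 3 (mod 4), so (47/2231) = −(2231/47).
Reduce top mod 47: now compute (22/47).
Pull out 2: since 47 ≡ 7 (mod 8), (2/47) = +1.
Reciprocity: 11 ≡ 3 and 47 ≡ 3 (mod 4), so (11/47) = −(47/11).
Reduce top mod 11: now compute (3/11).
Reciprocity: 3 ≡ 3 and 11 ≡ 3 (mod 4), so (3/11) = −(11/3).
Reduce top mod 3: now compute (2/3).
Pull out 2: since 3 ≡ 3 (mod 8), (2/3) = -1.
Reached (1/3) = 1. Collecting the sign flips along the way, the symbol is +1.

1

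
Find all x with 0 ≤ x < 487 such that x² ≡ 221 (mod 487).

Since 487 ≡ 3 (mod 4), a square root of 221 is 221^((487+1)/4) = 221^122 mod 487.
Repeated squaring: 221^2≡141, 221^4≡401, 221^8≡91, 221^16≡2, 221^32≡4, 221^64≡16 (mod 487).
221^122 = 221^(64+32+16+8+2) ≡ 204 (mod 487).
Check: 204² = 41616 ≡ 221 (mod 487). The two roots are 204 and 283.

204, 283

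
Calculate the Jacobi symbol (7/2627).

-1

Reciprocity: 7 ≡ 3 and 2627 ≡ 3 (mod 4), so (7/2627) = −(2627/7).
Reduce top mod 7: now compute (2/7).
Pull out 2: since 7 ≡ 7 (mod 8), (2/7) = +1.
Reached (1/7) = 1. Collecting the sign flips along the way, the symbol is -1.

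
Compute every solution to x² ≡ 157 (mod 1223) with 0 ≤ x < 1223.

Since 1223 ≡ 3 (mod 4), a square root of 157 is 157^((1223+1)/4) = 157^306 mod 1223.
Repeated squaring: 157^2≡189, 157^4≡254, 157^8≡920, 157^16≡84, 157^32≡941, 157^64≡29, 157^128≡841, 157^256≡387 (mod 1223).
157^306 = 157^(256+32+16+2) ≡ 486 (mod 1223).
Check: 486² = 236196 ≡ 157 (mod 1223). The two roots are 486 and 737.

486, 737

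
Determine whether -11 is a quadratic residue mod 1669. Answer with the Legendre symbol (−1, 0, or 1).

First reduce: -11 ≡ 1658 (mod 1669).
Pull out 2: since 1669 ≡ 5 (mod 8), (2/1669) = -1.
Reciprocity: 829 ≡ 1 and 1669 ≡ 1 (mod 4), so (829/1669) = +(1669/829).
Reduce top mod 829: now compute (11/829).
Reciprocity: 11 ≡ 3 and 829 ≡ 1 (mod 4), so (11/829) = +(829/11).
Reduce top mod 11: now compute (4/11).
Pull out 2^2: since 11 ≡ 3 (mod 8), (2/11) = -1, so (2/11)^2 = +1.
Reached (1/11) = 1. Collecting the sign flips along the way, the symbol is -1.

-1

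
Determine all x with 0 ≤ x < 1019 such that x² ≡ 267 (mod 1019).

Since 1019 ≡ 3 (mod 4), a square root of 267 is 267^((1019+1)/4) = 267^255 mod 1019.
Repeated squaring: 267^2≡978, 267^4≡662, 267^8≡74, 267^16≡381, 267^32≡463, 267^64≡379, 267^128≡981 (mod 1019).
267^255 = 267^(128+64+32+16+8+4+2+1) ≡ 513 (mod 1019).
Check: 513² = 263169 ≡ 267 (mod 1019). The two roots are 506 and 513.

506, 513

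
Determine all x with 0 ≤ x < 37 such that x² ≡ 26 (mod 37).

37 ≡ 1 (mod 4), so we find a root by search.
Trying successive values, 10² = 100 ≡ 26 (mod 37). The other root is 37 − 10 = 27.

10, 27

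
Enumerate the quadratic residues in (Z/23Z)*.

Square k = 1,…,11 (k and 23−k give the same square):
1²=1, 2²=4, 3²=9, 4²=16, 5²≡2, 6²≡13, 7²≡3, 8²≡18, 9²≡12, 10²≡8, 11²≡6 (mod 23).
So the quadratic residues mod 23 are {1, 2, 3, 4, 6, 8, 9, 12, 13, 16, 18}.

1,2,3,4,6,8,9,12,13,16,18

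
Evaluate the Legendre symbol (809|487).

Euler's criterion: (809/487) ≡ 322^243 (mod 487).
322^2 ≡ 440 (mod 487)
322^4 ≡ 261 (mod 487)
322^8 ≡ 428 (mod 487)
322^16 ≡ 72 (mod 487)
322^32 ≡ 314 (mod 487)
322^64 ≡ 222 (mod 487)
322^128 ≡ 97 (mod 487)
322^243 = 322^(128+64+32+16+2+1) ≡ 1 (mod 487).
Result is 1, so (809/487) = 1.

1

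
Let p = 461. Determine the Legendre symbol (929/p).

First reduce: 929 ≡ 7 (mod 461).
Reciprocity: 7 ≡ 3 and 461 ≡ 1 (mod 4), so (7/461) = +(461/7).
Reduce top mod 7: now compute (6/7).
Pull out 2: since 7 ≡ 7 (mod 8), (2/7) = +1.
Reciprocity: 3 ≡ 3 and 7 ≡ 3 (mod 4), so (3/7) = −(7/3).
Reduce top mod 3: now compute (1/3).
Reached (1/3) = 1. Collecting the sign flips along the way, the symbol is -1.

-1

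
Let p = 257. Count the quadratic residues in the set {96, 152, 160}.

(96/257) = -1 → non-residue.
(152/257) = -1 → non-residue.
(160/257) = -1 → non-residue.
Total quadratic residues among the 3: 0.

0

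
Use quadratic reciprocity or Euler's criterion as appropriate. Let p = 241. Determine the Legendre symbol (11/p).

-1

Reciprocity: 11 ≡ 3 and 241 ≡ 1 (mod 4), so (11/241) = +(241/11).
Reduce top mod 11: now compute (10/11).
Pull out 2: since 11 ≡ 3 (mod 8), (2/11) = -1.
Reciprocity: 5 ≡ 1 and 11 ≡ 3 (mod 4), so (5/11) = +(11/5).
Reduce top mod 5: now compute (1/5).
Reached (1/5) = 1. Collecting the sign flips along the way, the symbol is -1.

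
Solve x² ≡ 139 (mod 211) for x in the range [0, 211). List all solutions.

Since 211 ≡ 3 (mod 4), a square root of 139 is 139^((211+1)/4) = 139^53 mod 211.
Repeated squaring: 139^2≡120, 139^4≡52, 139^8≡172, 139^16≡44, 139^32≡37 (mod 211).
139^53 = 139^(32+16+4+1) ≡ 136 (mod 211).
Check: 136² = 18496 ≡ 139 (mod 211). The two roots are 75 and 136.

75, 136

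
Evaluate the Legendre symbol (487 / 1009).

1

Euler's criterion: (487/1009) ≡ 487^504 (mod 1009).
487^2 ≡ 54 (mod 1009)
487^4 ≡ 898 (mod 1009)
487^8 ≡ 213 (mod 1009)
487^16 ≡ 973 (mod 1009)
487^32 ≡ 287 (mod 1009)
487^64 ≡ 640 (mod 1009)
487^128 ≡ 955 (mod 1009)
487^256 ≡ 898 (mod 1009)
487^504 = 487^(256+128+64+32+16+8) ≡ 1 (mod 1009).
Result is 1, so (487/1009) = 1.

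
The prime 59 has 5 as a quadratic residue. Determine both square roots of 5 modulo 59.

Since 59 ≡ 3 (mod 4), a square root of 5 is 5^((59+1)/4) = 5^15 mod 59.
Repeated squaring: 5^2≡25, 5^4≡35, 5^8≡45 (mod 59).
5^15 = 5^(8+4+2+1) ≡ 51 (mod 59).
Check: 51² = 2601 ≡ 5 (mod 59). The two roots are 8 and 51.

8, 51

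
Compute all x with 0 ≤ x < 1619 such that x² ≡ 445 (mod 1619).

Since 1619 ≡ 3 (mod 4), a square root of 445 is 445^((1619+1)/4) = 445^405 mod 1619.
Repeated squaring: 445^2≡507, 445^4≡1247, 445^8≡769, 445^16≡426, 445^32≡148, 445^64≡857, 445^128≡1042, 445^256≡1034 (mod 1619).
445^405 = 445^(256+128+16+4+1) ≡ 503 (mod 1619).
Check: 503² = 253009 ≡ 445 (mod 1619). The two roots are 503 and 1116.

503, 1116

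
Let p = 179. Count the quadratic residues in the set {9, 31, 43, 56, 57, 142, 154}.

(9/179) = +1 → QR.
(31/179) = +1 → QR.
(43/179) = +1 → QR.
(56/179) = +1 → QR.
(57/179) = +1 → QR.
(142/179) = +1 → QR.
(154/179) = -1 → non-residue.
Total quadratic residues among the 7: 6.

6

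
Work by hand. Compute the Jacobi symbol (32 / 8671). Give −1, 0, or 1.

Pull out 2^5: since 8671 ≡ 7 (mod 8), (2/8671) = +1, so (2/8671)^5 = +1.
Reached (1/8671) = 1. Collecting the sign flips along the way, the symbol is +1.

1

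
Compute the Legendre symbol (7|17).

Reciprocity: 7 ≡ 3 and 17 ≡ 1 (mod 4), so (7/17) = +(17/7).
Reduce top mod 7: now compute (3/7).
Reciprocity: 3 ≡ 3 and 7 ≡ 3 (mod 4), so (3/7) = −(7/3).
Reduce top mod 3: now compute (1/3).
Reached (1/3) = 1. Collecting the sign flips along the way, the symbol is -1.

-1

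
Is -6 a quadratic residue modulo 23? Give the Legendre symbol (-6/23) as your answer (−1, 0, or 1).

-1

First reduce: -6 ≡ 17 (mod 23).
Reciprocity: 17 ≡ 1 and 23 ≡ 3 (mod 4), so (17/23) = +(23/17).
Reduce top mod 17: now compute (6/17).
Pull out 2: since 17 ≡ 1 (mod 8), (2/17) = +1.
Reciprocity: 3 ≡ 3 and 17 ≡ 1 (mod 4), so (3/17) = +(17/3).
Reduce top mod 3: now compute (2/3).
Pull out 2: since 3 ≡ 3 (mod 8), (2/3) = -1.
Reached (1/3) = 1. Collecting the sign flips along the way, the symbol is -1.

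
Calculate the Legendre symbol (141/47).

First reduce: 141 ≡ 0 (mod 47).
Top reduces to 0: gcd > 1, so the symbol is 0.

0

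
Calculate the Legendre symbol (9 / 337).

1

Reciprocity: 9 ≡ 1 and 337 ≡ 1 (mod 4), so (9/337) = +(337/9).
Reduce top mod 9: now compute (4/9).
Pull out 2^2: since 9 ≡ 1 (mod 8), (2/9) = +1, so (2/9)^2 = +1.
Reached (1/9) = 1. Collecting the sign flips along the way, the symbol is +1.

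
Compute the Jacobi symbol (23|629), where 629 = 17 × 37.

1

Reciprocity: 23 ≡ 3 and 629 ≡ 1 (mod 4), so (23/629) = +(629/23).
Reduce top mod 23: now compute (8/23).
Pull out 2^3: since 23 ≡ 7 (mod 8), (2/23) = +1, so (2/23)^3 = +1.
Reached (1/23) = 1. Collecting the sign flips along the way, the symbol is +1.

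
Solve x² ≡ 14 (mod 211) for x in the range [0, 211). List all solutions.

15, 196

Since 211 ≡ 3 (mod 4), a square root of 14 is 14^((211+1)/4) = 14^53 mod 211.
Repeated squaring: 14^2≡196, 14^4≡14, 14^8≡196, 14^16≡14, 14^32≡196 (mod 211).
14^53 = 14^(32+16+4+1) ≡ 196 (mod 211).
Check: 196² = 38416 ≡ 14 (mod 211). The two roots are 15 and 196.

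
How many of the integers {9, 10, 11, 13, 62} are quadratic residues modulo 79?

(9/79) = +1 → QR.
(10/79) = +1 → QR.
(11/79) = +1 → QR.
(13/79) = +1 → QR.
(62/79) = +1 → QR.
Total quadratic residues among the 5: 5.

5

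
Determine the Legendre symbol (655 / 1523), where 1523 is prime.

-1

Reciprocity: 655 ≡ 3 and 1523 ≡ 3 (mod 4), so (655/1523) = −(1523/655).
Reduce top mod 655: now compute (213/655).
Reciprocity: 213 ≡ 1 and 655 ≡ 3 (mod 4), so (213/655) = +(655/213).
Reduce top mod 213: now compute (16/213).
Pull out 2^4: since 213 ≡ 5 (mod 8), (2/213) = -1, so (2/213)^4 = +1.
Reached (1/213) = 1. Collecting the sign flips along the way, the symbol is -1.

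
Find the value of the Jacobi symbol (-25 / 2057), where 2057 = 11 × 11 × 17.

1

First reduce: -25 ≡ 2032 (mod 2057).
Pull out 2^4: since 2057 ≡ 1 (mod 8), (2/2057) = +1, so (2/2057)^4 = +1.
Reciprocity: 127 ≡ 3 and 2057 ≡ 1 (mod 4), so (127/2057) = +(2057/127).
Reduce top mod 127: now compute (25/127).
Reciprocity: 25 ≡ 1 and 127 ≡ 3 (mod 4), so (25/127) = +(127/25).
Reduce top mod 25: now compute (2/25).
Pull out 2: since 25 ≡ 1 (mod 8), (2/25) = +1.
Reached (1/25) = 1. Collecting the sign flips along the way, the symbol is +1.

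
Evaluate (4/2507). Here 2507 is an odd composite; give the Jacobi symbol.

1

Pull out 2^2: since 2507 ≡ 3 (mod 8), (2/2507) = -1, so (2/2507)^2 = +1.
Reached (1/2507) = 1. Collecting the sign flips along the way, the symbol is +1.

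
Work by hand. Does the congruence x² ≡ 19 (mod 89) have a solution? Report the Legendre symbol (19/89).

-1

Euler's criterion: (19/89) ≡ 19^44 (mod 89).
19^2 ≡ 5 (mod 89)
19^4 ≡ 25 (mod 89)
19^8 ≡ 2 (mod 89)
19^16 ≡ 4 (mod 89)
19^32 ≡ 16 (mod 89)
19^44 = 19^(32+8+4) ≡ 88 (mod 89).
Result is 88 ≡ −1, so (19/89) = −1.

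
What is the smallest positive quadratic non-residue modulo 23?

(2/23) = +1, so 2 is a residue.
(3/23) = +1, so 3 is a residue.
(4/23) = +1, so 4 is a residue.
(5/23) = −1, so 5 is the smallest positive non-residue mod 23.

5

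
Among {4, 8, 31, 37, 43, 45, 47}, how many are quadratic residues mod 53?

4

(4/53) = +1 → QR.
(8/53) = -1 → non-residue.
(31/53) = -1 → non-residue.
(37/53) = +1 → QR.
(43/53) = +1 → QR.
(45/53) = -1 → non-residue.
(47/53) = +1 → QR.
Total quadratic residues among the 7: 4.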